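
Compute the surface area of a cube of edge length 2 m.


Shape: cube
Side s = 2 m
A cube has 6 square faces.
Formula: SA = 6 * s^2
s^2 = 4
SA = 6 * 4
SA = 24
24 m^2


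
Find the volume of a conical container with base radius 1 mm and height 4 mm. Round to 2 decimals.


Shape: cone
Radius r = 1 mm, Height h = 4 mm
Formula: V = (1/3) * pi * r^2 * h
r^2 = 1
pi * r^2 * h = pi * 1 * 4 = 4 * pi
V = 4 * pi / 3
V = 4.19
4.19 mm^3


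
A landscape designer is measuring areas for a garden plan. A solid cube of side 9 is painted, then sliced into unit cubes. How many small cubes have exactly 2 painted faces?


Large cube: 9 x 9 x 9, cut into unit cubes.
n = 9, so n - 2 = 7
Cubes with 2 painted faces lie along the edges, excluding corners.
A cube has 12 edges; each contributes (n - 2) = 7 such cubes.
Count = 12 * 7 = 84
84 unit cubes


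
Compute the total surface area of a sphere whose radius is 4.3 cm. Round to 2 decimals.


Shape: sphere
Radius r = 4.3 cm
Formula: SA = 4 * pi * r^2
r^2 = 18.49
SA = 4 * pi * 18.49
SA = 73.96 * pi
SA = 232.35
232.35 cm^2


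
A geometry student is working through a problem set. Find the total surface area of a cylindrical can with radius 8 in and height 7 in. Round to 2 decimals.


Shape: closed cylinder
Radius r = 8 in, Height h = 7 in
Formula: SA = 2*pi*r^2 + 2*pi*r*h = 2*pi*r*(r + h)
r + h = 15
2 * r * (r + h) = 2 * 8 * 15 = 240
SA = 240 * pi
SA = 753.98
753.98 in^2


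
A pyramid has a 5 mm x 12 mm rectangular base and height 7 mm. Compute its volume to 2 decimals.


Shape: rectangular pyramid
Base: 5 mm x 12 mm, Height h = 7 mm
Formula: V = (1/3) * base_area * h
base_area = 5 * 12 = 60
base_area * h = 60 * 7 = 420
V = 420 / 3
V = 140
140 mm^3


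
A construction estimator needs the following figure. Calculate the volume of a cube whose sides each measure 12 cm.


Shape: cube
Side s = 12 cm
Formula: V = s^3
V = 12 * 12 * 12
V = 144 * 12
V = 1728
1728 cm^3


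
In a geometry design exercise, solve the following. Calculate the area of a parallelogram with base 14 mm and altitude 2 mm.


Shape: parallelogram
Base b = 14 mm, Height h = 2 mm
Formula: A = b * h
A = 14 * 2
A = 28
28 mm^2


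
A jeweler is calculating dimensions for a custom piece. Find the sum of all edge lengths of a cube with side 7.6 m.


Shape: cube
Side s = 7.6 m
A cube has 12 edges, all equal.
Formula: total edge length = 12 * s
Total = 12 * 7.6
Total = 91.2
91.2 m


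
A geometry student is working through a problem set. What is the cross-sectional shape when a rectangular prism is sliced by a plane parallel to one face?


Solid: rectangular prism
Cutting plane: parallel to one face
Visualize the intersection of the plane with the solid's surface.
The boundary of the cut region is a rectangle.
rectangle


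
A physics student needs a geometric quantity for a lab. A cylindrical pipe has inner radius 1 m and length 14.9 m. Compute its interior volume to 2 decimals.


Shape: cylinder
Radius r = 1 m, Height h = 14.9 m
Formula: V = pi * r^2 * h
r^2 = 1
V = pi * 1 * 14.9
V = 14.9 * pi
V = 46.81
46.81 m^3


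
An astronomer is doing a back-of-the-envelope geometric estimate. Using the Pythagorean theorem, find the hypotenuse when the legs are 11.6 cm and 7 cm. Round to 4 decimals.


Shape: right triangle
Legs a = 11.6 cm, b = 7 cm
Formula: c = sqrt(a^2 + b^2)
a^2 = 134.56, b^2 = 49
a^2 + b^2 = 183.56
c = sqrt(183.56)
c = 13.5484
13.5484 cm


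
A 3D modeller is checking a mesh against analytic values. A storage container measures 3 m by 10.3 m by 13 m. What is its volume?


Shape: rectangular prism
l = 3 m, w = 10.3 m, h = 13 m
Formula: V = l * w * h
V = 3 * 10.3 * 13
V = 30.9 * 13
V = 401.7
401.7 m^3


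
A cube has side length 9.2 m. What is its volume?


Shape: cube
Side s = 9.2 m
Formula: V = s^3
V = 9.2 * 9.2 * 9.2
V = 84.64 * 9.2
V = 778.688
778.688 m^3


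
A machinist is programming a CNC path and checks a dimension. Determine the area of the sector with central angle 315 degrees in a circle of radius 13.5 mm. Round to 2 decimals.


Shape: circular sector
Radius r = 13.5 mm, Angle = 315 degrees
Formula: A = (angle/360) * pi * r^2
r^2 = 182.25
Fraction of circle = 315/360
A = (315/360) * pi * 182.25
A = 159.46875 * pi
A = 500.99
500.99 mm^2


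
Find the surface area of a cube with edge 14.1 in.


Shape: cube
Side s = 14.1 in
A cube has 6 square faces.
Formula: SA = 6 * s^2
s^2 = 198.81
SA = 6 * 198.81
SA = 1192.86
1192.86 in^2


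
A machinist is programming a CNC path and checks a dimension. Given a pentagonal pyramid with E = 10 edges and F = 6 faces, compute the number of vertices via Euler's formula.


Polyhedron: pentagonal pyramid
Euler's formula for convex polyhedra: V - E + F = 2
Given: E = 10 edges and F = 6 faces
Solve for V:
V = 2 + E - F = 2 + 10 - 6 = 6
6 vertices


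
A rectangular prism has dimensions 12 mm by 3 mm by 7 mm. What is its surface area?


Shape: rectangular prism
l = 12 mm, w = 3 mm, h = 7 mm
Formula: SA = 2(lw + lh + wh)
lw = 36, lh = 84, wh = 21
lw + lh + wh = 141
SA = 2 * 141
SA = 282
282 mm^2


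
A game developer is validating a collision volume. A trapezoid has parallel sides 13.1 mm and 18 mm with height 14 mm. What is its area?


Shape: trapezoid
Parallel sides a = 13.1 mm, b = 18 mm; Height h = 14 mm
Formula: A = (a + b) * h / 2
a + b = 13.1 + 18 = 31.1
A = 31.1 * 14 / 2
A = 435.4 / 2
A = 217.7
217.7 mm^2


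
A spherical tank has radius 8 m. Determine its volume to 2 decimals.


Shape: sphere
Radius r = 8 m
Formula: V = (4/3) * pi * r^3
r^3 = 512
(4/3) * 512 = 682.666667
V = 682.666667 * pi
V = 2144.66
2144.66 m^3


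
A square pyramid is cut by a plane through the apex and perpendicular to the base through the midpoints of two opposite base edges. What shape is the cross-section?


Solid: square pyramid
Cutting plane: through the apex and perpendicular to the base through the midpoints of two opposite base edges
Visualize the intersection of the plane with the solid's surface.
The boundary of the cut region is a isosceles triangle.
isosceles triangle


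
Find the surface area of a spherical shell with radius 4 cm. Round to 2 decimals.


Shape: sphere
Radius r = 4 cm
Formula: SA = 4 * pi * r^2
r^2 = 16
SA = 4 * pi * 16
SA = 64 * pi
SA = 201.06
201.06 cm^2


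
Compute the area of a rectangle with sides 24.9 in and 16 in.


Shape: rectangle
Length l = 24.9 in, Width w = 16 in
Formula: A = l * w
A = 24.9 * 16
A = 398.4
398.4 in^2


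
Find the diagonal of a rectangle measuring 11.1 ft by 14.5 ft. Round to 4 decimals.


Shape: rectangle (diagonal via Pythagoras)
Sides: 11.1 ft and 14.5 ft
Formula: d = sqrt(l^2 + w^2)
l^2 = 123.21, w^2 = 210.25
l^2 + w^2 = 333.46
d = sqrt(333.46)
d = 18.2609
18.2609 ft


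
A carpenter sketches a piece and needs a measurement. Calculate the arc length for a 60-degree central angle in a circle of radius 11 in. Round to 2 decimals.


Shape: circular arc
Radius r = 11 in, Angle = 60 degrees
Formula: L = (angle/360) * 2 * pi * r
2 * pi * r = 22 * pi
L = (60/360) * 22 * pi
L = 3.666667 * pi
L = 11.52
11.52 in


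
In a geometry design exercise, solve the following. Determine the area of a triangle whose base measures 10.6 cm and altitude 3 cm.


Shape: triangle
Base b = 10.6 cm, Height h = 3 cm
Formula: A = (1/2) * b * h
A = 0.5 * 10.6 * 3
A = 0.5 * 31.8
A = 15.9
15.9 cm^2


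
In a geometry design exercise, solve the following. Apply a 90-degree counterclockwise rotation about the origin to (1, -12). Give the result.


Transformation: rotation about the origin
Original point: (1, -12)
Rule for 90 deg counterclockwise: (x, y) -> (-y, x)
Apply: (1, -12) -> (12, 1)
(12, 1)


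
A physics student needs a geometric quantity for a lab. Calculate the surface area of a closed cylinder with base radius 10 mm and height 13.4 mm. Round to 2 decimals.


Shape: closed cylinder
Radius r = 10 mm, Height h = 13.4 mm
Formula: SA = 2*pi*r^2 + 2*pi*r*h = 2*pi*r*(r + h)
r + h = 23.4
2 * r * (r + h) = 2 * 10 * 23.4 = 468
SA = 468 * pi
SA = 1470.27
1470.27 mm^2


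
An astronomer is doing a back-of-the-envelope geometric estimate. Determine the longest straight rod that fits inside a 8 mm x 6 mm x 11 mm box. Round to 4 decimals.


Shape: rectangular box (space diagonal)
l = 8 mm, w = 6 mm, h = 11 mm
Visualize: the diagonal of the base, then a right triangle with that diagonal and the height.
Formula: d = sqrt(l^2 + w^2 + h^2)
l^2 + w^2 + h^2 = 64 + 36 + 121 = 221
d = sqrt(221)
d = 14.8661
14.8661 mm


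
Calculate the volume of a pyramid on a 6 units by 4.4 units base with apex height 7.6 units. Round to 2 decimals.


Shape: rectangular pyramid
Base: 6 units x 4.4 units, Height h = 7.6 units
Formula: V = (1/3) * base_area * h
base_area = 6 * 4.4 = 26.4
base_area * h = 26.4 * 7.6 = 200.64
V = 200.64 / 3
V = 66.88
66.88 units^3


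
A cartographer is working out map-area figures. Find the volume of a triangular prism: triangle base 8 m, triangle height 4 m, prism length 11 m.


Shape: triangular prism
Triangle base = 8 m, triangle height = 4 m, prism length L = 11 m
Formula: V = (1/2 * b * h_tri) * L
Cross-section area = 0.5 * 8 * 4 = 16
V = 16 * 11
V = 176
176 m^3


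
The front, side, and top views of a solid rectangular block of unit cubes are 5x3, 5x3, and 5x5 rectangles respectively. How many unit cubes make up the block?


Orthographic views of a solid rectangular block:
Front view 5 x 3 -> length = 5, height = 3
Side view 5 x 3 -> width = 5, height = 3 (consistent)
Top view 5 x 5 -> confirms length = 5, width = 5
The block is 5 x 5 x 3.
Total unit cubes = 5 * 5 * 3 = 75
75 unit cubes


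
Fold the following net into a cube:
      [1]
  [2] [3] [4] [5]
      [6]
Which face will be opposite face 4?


Net: cross layout. Take square 3 as the base (bottom).
Fold the four squares in the horizontal row up around 3: 2 -> left, 4 -> right, 5 wraps to the top.
Fold 1 and 6 up from 3: 1 -> back, 6 -> front.
Opposite pairs are therefore: (1, 6), (2, 4), (3, 5).
Face 4 is opposite face 2.
face 2


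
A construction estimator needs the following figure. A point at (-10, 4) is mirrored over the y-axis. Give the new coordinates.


Transformation: reflection
Original point: (-10, 4)
Rule for reflection over the y-axis: (x, y) -> (-x, y)
Apply: (-10, 4) -> (10, 4)
(10, 4)


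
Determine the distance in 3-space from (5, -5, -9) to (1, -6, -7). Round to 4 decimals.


3D distance between two points
P1 = (5, -5, -9), P2 = (1, -6, -7)
Formula: d = sqrt((x2-x1)^2 + (y2-y1)^2 + (z2-z1)^2)
dx = 1 - 5 = -4
dy = -6 - -5 = -1
dz = -7 - -9 = 2
dx^2 + dy^2 + dz^2 = 16 + 1 + 4 = 21
d = sqrt(21)
d = 4.5826
4.5826 units


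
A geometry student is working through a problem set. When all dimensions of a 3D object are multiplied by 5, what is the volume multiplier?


Linear scale factor k = 5
Rule: under a linear scaling by k, volumes scale by k^3.
k^3 = 5 * 5 * 5
k^3 = 25 * 5
k^3 = 125
Volume scales by a factor of 125.
125 (dimensionless)


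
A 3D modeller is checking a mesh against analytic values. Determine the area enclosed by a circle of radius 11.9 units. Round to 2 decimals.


Shape: circle
Radius r = 11.9 units
Formula: A = pi * r^2
r^2 = 11.9^2 = 141.61
A = pi * 141.61
A = 444.88
444.88 units^2


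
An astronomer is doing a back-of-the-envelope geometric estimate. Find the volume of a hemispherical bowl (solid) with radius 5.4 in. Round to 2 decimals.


Shape: hemisphere (half of a sphere)
Radius r = 5.4 in
Formula: V = (1/2) * (4/3) * pi * r^3 = (2/3) * pi * r^3
r^3 = 157.464
(2/3) * 157.464 = 104.976
V = 104.976 * pi
V = 329.79
329.79 in^3


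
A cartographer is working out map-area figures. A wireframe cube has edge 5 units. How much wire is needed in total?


Shape: cube
Side s = 5 units
A cube has 12 edges, all equal.
Formula: total edge length = 12 * s
Total = 12 * 5
Total = 60
60 units


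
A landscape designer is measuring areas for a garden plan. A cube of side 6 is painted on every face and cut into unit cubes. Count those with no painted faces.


Large cube: 6 x 6 x 6, cut into unit cubes.
n = 6, so n - 2 = 4
Unpainted cubes form the interior (n - 2)^3 block.
(n - 2)^3 = 4^3 = 64
64 unit cubes


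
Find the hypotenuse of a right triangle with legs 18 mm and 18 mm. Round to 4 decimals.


Shape: right triangle
Legs a = 18 mm, b = 18 mm
Formula: c = sqrt(a^2 + b^2)
a^2 = 324, b^2 = 324
a^2 + b^2 = 648
c = sqrt(648)
c = 25.4558
25.4558 mm


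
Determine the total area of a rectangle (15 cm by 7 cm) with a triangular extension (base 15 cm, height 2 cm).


Composite shape: rectangle + triangle
Rectangle area = 15 * 7 = 105
Triangle area = 0.5 * 15 * 2 = 15
Total = 105 + 15
Total = 120
120 cm^2


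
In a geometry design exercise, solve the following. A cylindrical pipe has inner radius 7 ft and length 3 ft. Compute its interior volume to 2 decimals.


Shape: cylinder
Radius r = 7 ft, Height h = 3 ft
Formula: V = pi * r^2 * h
r^2 = 49
V = pi * 49 * 3
V = 147 * pi
V = 461.81
461.81 ft^3


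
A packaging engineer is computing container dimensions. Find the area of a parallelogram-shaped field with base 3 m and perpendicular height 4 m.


Shape: parallelogram
Base b = 3 m, Height h = 4 m
Formula: A = b * h
A = 3 * 4
A = 12
12 m^2


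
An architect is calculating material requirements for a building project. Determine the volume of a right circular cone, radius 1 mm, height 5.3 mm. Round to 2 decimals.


Shape: cone
Radius r = 1 mm, Height h = 5.3 mm
Formula: V = (1/3) * pi * r^2 * h
r^2 = 1
pi * r^2 * h = pi * 1 * 5.3 = 5.3 * pi
V = 5.3 * pi / 3
V = 5.55
5.55 mm^3


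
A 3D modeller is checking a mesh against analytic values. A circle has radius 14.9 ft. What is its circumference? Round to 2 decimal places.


Shape: circle
Radius r = 14.9 ft
Formula: C = 2 * pi * r
C = 2 * pi * 14.9
C = 29.8 * pi
C = 93.62
93.62 ft


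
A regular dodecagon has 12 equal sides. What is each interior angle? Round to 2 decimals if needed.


Shape: regular dodecagon (12 sides)
Formula: interior angle = (n - 2) * 180 / n
(n - 2) = 10
(n - 2) * 180 = 1800
angle = 1800 / 12
angle = 150
150 degrees


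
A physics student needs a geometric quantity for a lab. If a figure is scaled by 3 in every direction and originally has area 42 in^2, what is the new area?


Linear scale factor k = 3
Original area = 42 in^2
Rule: under a linear scaling by k, areas scale by k^2.
k^2 = 3^2 = 9
New area = 42 * 9
New area = 378
378 in^2


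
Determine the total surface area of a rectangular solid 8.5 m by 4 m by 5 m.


Shape: rectangular prism
l = 8.5 m, w = 4 m, h = 5 m
Formula: SA = 2(lw + lh + wh)
lw = 34, lh = 42.5, wh = 20
lw + lh + wh = 96.5
SA = 2 * 96.5
SA = 193
193 m^2


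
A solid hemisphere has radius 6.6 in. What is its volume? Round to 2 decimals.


Shape: hemisphere (half of a sphere)
Radius r = 6.6 in
Formula: V = (1/2) * (4/3) * pi * r^3 = (2/3) * pi * r^3
r^3 = 287.496
(2/3) * 287.496 = 191.664
V = 191.664 * pi
V = 602.13
602.13 in^3


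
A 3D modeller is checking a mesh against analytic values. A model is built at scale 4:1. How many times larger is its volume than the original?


Linear scale factor k = 4
Rule: under a linear scaling by k, volumes scale by k^3.
k^3 = 4 * 4 * 4
k^3 = 16 * 4
k^3 = 64
Volume scales by a factor of 64.
64 (dimensionless)


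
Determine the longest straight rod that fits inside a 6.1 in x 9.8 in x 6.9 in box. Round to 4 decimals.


Shape: rectangular box (space diagonal)
l = 6.1 in, w = 9.8 in, h = 6.9 in
Visualize: the diagonal of the base, then a right triangle with that diagonal and the height.
Formula: d = sqrt(l^2 + w^2 + h^2)
l^2 + w^2 + h^2 = 37.21 + 96.04 + 47.61 = 180.86
d = sqrt(180.86)
d = 13.4484
13.4484 in


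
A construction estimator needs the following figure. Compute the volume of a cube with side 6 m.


Shape: cube
Side s = 6 m
Formula: V = s^3
V = 6 * 6 * 6
V = 36 * 6
V = 216
216 m^3


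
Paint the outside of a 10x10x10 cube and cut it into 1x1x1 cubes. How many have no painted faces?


Large cube: 10 x 10 x 10, cut into unit cubes.
n = 10, so n - 2 = 8
Unpainted cubes form the interior (n - 2)^3 block.
(n - 2)^3 = 8^3 = 512
512 unit cubes


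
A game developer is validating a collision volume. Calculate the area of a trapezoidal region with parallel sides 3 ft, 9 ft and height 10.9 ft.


Shape: trapezoid
Parallel sides a = 3 ft, b = 9 ft; Height h = 10.9 ft
Formula: A = (a + b) * h / 2
a + b = 3 + 9 = 12
A = 12 * 10.9 / 2
A = 130.8 / 2
A = 65.4
65.4 ft^2


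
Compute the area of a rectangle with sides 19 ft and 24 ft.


Shape: rectangle
Length l = 19 ft, Width w = 24 ft
Formula: A = l * w
A = 19 * 24
A = 456
456 ft^2


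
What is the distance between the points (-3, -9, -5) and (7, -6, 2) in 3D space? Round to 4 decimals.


3D distance between two points
P1 = (-3, -9, -5), P2 = (7, -6, 2)
Formula: d = sqrt((x2-x1)^2 + (y2-y1)^2 + (z2-z1)^2)
dx = 7 - -3 = 10
dy = -6 - -9 = 3
dz = 2 - -5 = 7
dx^2 + dy^2 + dz^2 = 100 + 9 + 49 = 158
d = sqrt(158)
d = 12.5698
12.5698 units


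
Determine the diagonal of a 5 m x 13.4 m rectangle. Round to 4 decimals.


Shape: rectangle (diagonal via Pythagoras)
Sides: 5 m and 13.4 m
Formula: d = sqrt(l^2 + w^2)
l^2 = 25, w^2 = 179.56
l^2 + w^2 = 204.56
d = sqrt(204.56)
d = 14.3024
14.3024 m


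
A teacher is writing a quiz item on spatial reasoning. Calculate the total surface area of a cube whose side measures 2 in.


Shape: cube
Side s = 2 in
A cube has 6 square faces.
Formula: SA = 6 * s^2
s^2 = 4
SA = 6 * 4
SA = 24
24 in^2


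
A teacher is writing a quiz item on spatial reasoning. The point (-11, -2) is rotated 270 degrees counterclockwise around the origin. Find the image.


Transformation: rotation about the origin
Original point: (-11, -2)
Rule for 270 deg counterclockwise: (x, y) -> (y, -x)
Apply: (-11, -2) -> (-2, 11)
(-2, 11)


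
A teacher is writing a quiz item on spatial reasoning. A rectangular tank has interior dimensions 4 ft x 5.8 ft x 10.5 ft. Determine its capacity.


Shape: rectangular prism
l = 4 ft, w = 5.8 ft, h = 10.5 ft
Formula: V = l * w * h
V = 4 * 5.8 * 10.5
V = 23.2 * 10.5
V = 243.6
243.6 ft^3


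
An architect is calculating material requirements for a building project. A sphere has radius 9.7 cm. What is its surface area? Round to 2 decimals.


Shape: sphere
Radius r = 9.7 cm
Formula: SA = 4 * pi * r^2
r^2 = 94.09
SA = 4 * pi * 94.09
SA = 376.36 * pi
SA = 1182.37
1182.37 cm^2


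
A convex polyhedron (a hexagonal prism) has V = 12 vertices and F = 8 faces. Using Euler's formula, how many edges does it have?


Polyhedron: hexagonal prism
Euler's formula for convex polyhedra: V - E + F = 2
Given: V = 12 vertices and F = 8 faces
Solve for E:
E = V + F - 2 = 12 + 8 - 2 = 18
18 edges


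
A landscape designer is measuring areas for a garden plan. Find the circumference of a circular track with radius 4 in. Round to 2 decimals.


Shape: circle
Radius r = 4 in
Formula: C = 2 * pi * r
C = 2 * pi * 4
C = 8 * pi
C = 25.13
25.13 in


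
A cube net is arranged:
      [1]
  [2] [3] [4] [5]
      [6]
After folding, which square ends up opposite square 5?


Net: cross layout. Take square 3 as the base (bottom).
Fold the four squares in the horizontal row up around 3: 2 -> left, 4 -> right, 5 wraps to the top.
Fold 1 and 6 up from 3: 1 -> back, 6 -> front.
Opposite pairs are therefore: (1, 6), (2, 4), (3, 5).
Face 5 is opposite face 3.
face 3


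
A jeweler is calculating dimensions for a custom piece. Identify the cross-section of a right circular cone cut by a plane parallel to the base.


Solid: right circular cone
Cutting plane: parallel to the base
Visualize the intersection of the plane with the solid's surface.
The boundary of the cut region is a circle.
circle


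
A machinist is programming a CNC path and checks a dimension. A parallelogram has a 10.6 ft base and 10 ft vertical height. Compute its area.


Shape: parallelogram
Base b = 10.6 ft, Height h = 10 ft
Formula: A = b * h
A = 10.6 * 10
A = 106
106 ft^2


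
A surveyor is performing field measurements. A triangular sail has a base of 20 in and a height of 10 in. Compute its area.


Shape: triangle
Base b = 20 in, Height h = 10 in
Formula: A = (1/2) * b * h
A = 0.5 * 20 * 10
A = 0.5 * 200
A = 100
100 in^2


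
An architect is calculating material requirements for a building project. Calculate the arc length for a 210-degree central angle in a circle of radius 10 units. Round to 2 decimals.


Shape: circular arc
Radius r = 10 units, Angle = 210 degrees
Formula: L = (angle/360) * 2 * pi * r
2 * pi * r = 20 * pi
L = (210/360) * 20 * pi
L = 11.666667 * pi
L = 36.65
36.65 units


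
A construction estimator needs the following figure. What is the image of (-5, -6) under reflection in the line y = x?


Transformation: reflection
Original point: (-5, -6)
Rule for reflection over y = x: (x, y) -> (y, x)
Apply: (-5, -6) -> (-6, -5)
(-6, -5)


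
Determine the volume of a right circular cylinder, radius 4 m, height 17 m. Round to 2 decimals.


Shape: cylinder
Radius r = 4 m, Height h = 17 m
Formula: V = pi * r^2 * h
r^2 = 16
V = pi * 16 * 17
V = 272 * pi
V = 854.51
854.51 m^3


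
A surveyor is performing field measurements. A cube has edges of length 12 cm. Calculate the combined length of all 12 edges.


Shape: cube
Side s = 12 cm
A cube has 12 edges, all equal.
Formula: total edge length = 12 * s
Total = 12 * 12
Total = 144
144 cm


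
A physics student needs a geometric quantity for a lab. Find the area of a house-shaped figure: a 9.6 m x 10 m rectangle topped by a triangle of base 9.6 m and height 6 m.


Composite shape: rectangle + triangle
Rectangle area = 9.6 * 10 = 96
Triangle area = 0.5 * 9.6 * 6 = 28.8
Total = 96 + 28.8
Total = 124.8
124.8 m^2


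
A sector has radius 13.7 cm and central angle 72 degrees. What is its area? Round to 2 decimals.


Shape: circular sector
Radius r = 13.7 cm, Angle = 72 degrees
Formula: A = (angle/360) * pi * r^2
r^2 = 187.69
Fraction of circle = 72/360
A = (72/360) * pi * 187.69
A = 37.538 * pi
A = 117.93
117.93 cm^2


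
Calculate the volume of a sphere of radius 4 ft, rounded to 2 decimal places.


Shape: sphere
Radius r = 4 ft
Formula: V = (4/3) * pi * r^3
r^3 = 64
(4/3) * 64 = 85.333333
V = 85.333333 * pi
V = 268.08
268.08 ft^3


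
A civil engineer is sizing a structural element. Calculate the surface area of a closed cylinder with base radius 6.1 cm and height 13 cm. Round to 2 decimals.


Shape: closed cylinder
Radius r = 6.1 cm, Height h = 13 cm
Formula: SA = 2*pi*r^2 + 2*pi*r*h = 2*pi*r*(r + h)
r + h = 19.1
2 * r * (r + h) = 2 * 6.1 * 19.1 = 233.02
SA = 233.02 * pi
SA = 732.05
732.05 cm^2


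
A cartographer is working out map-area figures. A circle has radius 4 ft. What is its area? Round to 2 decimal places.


Shape: circle
Radius r = 4 ft
Formula: A = pi * r^2
r^2 = 4^2 = 16
A = pi * 16
A = 50.27
50.27 ft^2


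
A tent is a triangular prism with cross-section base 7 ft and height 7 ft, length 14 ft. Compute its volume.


Shape: triangular prism
Triangle base = 7 ft, triangle height = 7 ft, prism length L = 14 ft
Formula: V = (1/2 * b * h_tri) * L
Cross-section area = 0.5 * 7 * 7 = 24.5
V = 24.5 * 14
V = 343
343 ft^3


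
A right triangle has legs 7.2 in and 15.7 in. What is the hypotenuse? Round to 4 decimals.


Shape: right triangle
Legs a = 7.2 in, b = 15.7 in
Formula: c = sqrt(a^2 + b^2)
a^2 = 51.84, b^2 = 246.49
a^2 + b^2 = 298.33
c = sqrt(298.33)
c = 17.2722
17.2722 in


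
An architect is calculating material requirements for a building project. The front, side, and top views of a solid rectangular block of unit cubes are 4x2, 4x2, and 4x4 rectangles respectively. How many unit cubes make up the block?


Orthographic views of a solid rectangular block:
Front view 4 x 2 -> length = 4, height = 2
Side view 4 x 2 -> width = 4, height = 2 (consistent)
Top view 4 x 4 -> confirms length = 4, width = 4
The block is 4 x 4 x 2.
Total unit cubes = 4 * 4 * 2 = 32
32 unit cubes


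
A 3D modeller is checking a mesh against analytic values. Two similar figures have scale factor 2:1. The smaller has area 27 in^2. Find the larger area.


Linear scale factor k = 2
Original area = 27 in^2
Rule: under a linear scaling by k, areas scale by k^2.
k^2 = 2^2 = 4
New area = 27 * 4
New area = 108
108 in^2


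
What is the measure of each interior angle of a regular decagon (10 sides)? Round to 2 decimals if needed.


Shape: regular decagon (10 sides)
Formula: interior angle = (n - 2) * 180 / n
(n - 2) = 8
(n - 2) * 180 = 1440
angle = 1440 / 10
angle = 144
144 degrees


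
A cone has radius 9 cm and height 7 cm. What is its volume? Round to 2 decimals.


Shape: cone
Radius r = 9 cm, Height h = 7 cm
Formula: V = (1/3) * pi * r^2 * h
r^2 = 81
pi * r^2 * h = pi * 81 * 7 = 567 * pi
V = 567 * pi / 3
V = 593.76
593.76 cm^3


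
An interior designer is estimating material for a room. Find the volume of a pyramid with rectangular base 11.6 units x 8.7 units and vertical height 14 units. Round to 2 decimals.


Shape: rectangular pyramid
Base: 11.6 units x 8.7 units, Height h = 14 units
Formula: V = (1/3) * base_area * h
base_area = 11.6 * 8.7 = 100.92
base_area * h = 100.92 * 14 = 1412.88
V = 1412.88 / 3
V = 470.96
470.96 units^3


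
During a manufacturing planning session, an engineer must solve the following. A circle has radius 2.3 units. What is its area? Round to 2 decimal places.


Shape: circle
Radius r = 2.3 units
Formula: A = pi * r^2
r^2 = 2.3^2 = 5.29
A = pi * 5.29
A = 16.62
16.62 units^2


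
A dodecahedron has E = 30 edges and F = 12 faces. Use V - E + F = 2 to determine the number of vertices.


Polyhedron: dodecahedron
Euler's formula for convex polyhedra: V - E + F = 2
Given: E = 30 edges and F = 12 faces
Solve for V:
V = 2 + E - F = 2 + 30 - 12 = 20
20 vertices


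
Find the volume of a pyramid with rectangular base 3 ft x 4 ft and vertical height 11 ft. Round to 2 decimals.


Shape: rectangular pyramid
Base: 3 ft x 4 ft, Height h = 11 ft
Formula: V = (1/3) * base_area * h
base_area = 3 * 4 = 12
base_area * h = 12 * 11 = 132
V = 132 / 3
V = 44
44 ft^3


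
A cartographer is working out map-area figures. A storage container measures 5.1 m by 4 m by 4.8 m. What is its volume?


Shape: rectangular prism
l = 5.1 m, w = 4 m, h = 4.8 m
Formula: V = l * w * h
V = 5.1 * 4 * 4.8
V = 20.4 * 4.8
V = 97.92
97.92 m^3


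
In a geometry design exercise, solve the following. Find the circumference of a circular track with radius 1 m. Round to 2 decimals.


Shape: circle
Radius r = 1 m
Formula: C = 2 * pi * r
C = 2 * pi * 1
C = 2 * pi
C = 6.28
6.28 m


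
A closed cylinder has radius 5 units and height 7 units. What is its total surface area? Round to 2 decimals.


Shape: closed cylinder
Radius r = 5 units, Height h = 7 units
Formula: SA = 2*pi*r^2 + 2*pi*r*h = 2*pi*r*(r + h)
r + h = 12
2 * r * (r + h) = 2 * 5 * 12 = 120
SA = 120 * pi
SA = 376.99
376.99 units^2


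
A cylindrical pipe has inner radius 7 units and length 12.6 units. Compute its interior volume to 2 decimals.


Shape: cylinder
Radius r = 7 units, Height h = 12.6 units
Formula: V = pi * r^2 * h
r^2 = 49
V = pi * 49 * 12.6
V = 617.4 * pi
V = 1939.62
1939.62 units^3


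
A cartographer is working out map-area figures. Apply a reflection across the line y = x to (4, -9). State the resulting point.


Transformation: reflection
Original point: (4, -9)
Rule for reflection over y = x: (x, y) -> (y, x)
Apply: (4, -9) -> (-9, 4)
(-9, 4)


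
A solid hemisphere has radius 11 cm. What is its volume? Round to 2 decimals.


Shape: hemisphere (half of a sphere)
Radius r = 11 cm
Formula: V = (1/2) * (4/3) * pi * r^3 = (2/3) * pi * r^3
r^3 = 1331
(2/3) * 1331 = 887.333333
V = 887.333333 * pi
V = 2787.64
2787.64 cm^3


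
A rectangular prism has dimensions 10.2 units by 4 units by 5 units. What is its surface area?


Shape: rectangular prism
l = 10.2 units, w = 4 units, h = 5 units
Formula: SA = 2(lw + lh + wh)
lw = 40.8, lh = 51, wh = 20
lw + lh + wh = 111.8
SA = 2 * 111.8
SA = 223.6
223.6 units^2


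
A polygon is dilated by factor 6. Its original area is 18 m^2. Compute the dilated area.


Linear scale factor k = 6
Original area = 18 m^2
Rule: under a linear scaling by k, areas scale by k^2.
k^2 = 6^2 = 36
New area = 18 * 36
New area = 648
648 m^2


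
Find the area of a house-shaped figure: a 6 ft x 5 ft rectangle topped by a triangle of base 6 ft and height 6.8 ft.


Composite shape: rectangle + triangle
Rectangle area = 6 * 5 = 30
Triangle area = 0.5 * 6 * 6.8 = 20.4
Total = 30 + 20.4
Total = 50.4
50.4 ft^2


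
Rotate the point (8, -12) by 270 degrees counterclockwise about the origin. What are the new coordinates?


Transformation: rotation about the origin
Original point: (8, -12)
Rule for 270 deg counterclockwise: (x, y) -> (y, -x)
Apply: (8, -12) -> (-12, -8)
(-12, -8)


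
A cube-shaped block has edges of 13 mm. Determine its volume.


Shape: cube
Side s = 13 mm
Formula: V = s^3
V = 13 * 13 * 13
V = 169 * 13
V = 2197
2197 mm^3


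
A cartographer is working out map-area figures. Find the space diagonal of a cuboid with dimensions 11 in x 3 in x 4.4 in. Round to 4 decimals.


Shape: rectangular box (space diagonal)
l = 11 in, w = 3 in, h = 4.4 in
Visualize: the diagonal of the base, then a right triangle with that diagonal and the height.
Formula: d = sqrt(l^2 + w^2 + h^2)
l^2 + w^2 + h^2 = 121 + 9 + 19.36 = 149.36
d = sqrt(149.36)
d = 12.2213
12.2213 in


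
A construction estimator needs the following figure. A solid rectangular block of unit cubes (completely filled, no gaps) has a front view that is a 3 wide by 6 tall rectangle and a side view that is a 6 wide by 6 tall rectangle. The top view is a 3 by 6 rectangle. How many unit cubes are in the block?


Orthographic views of a solid rectangular block:
Front view 3 x 6 -> length = 3, height = 6
Side view 6 x 6 -> width = 6, height = 6 (consistent)
Top view 3 x 6 -> confirms length = 3, width = 6
The block is 3 x 6 x 6.
Total unit cubes = 3 * 6 * 6 = 108
108 unit cubes


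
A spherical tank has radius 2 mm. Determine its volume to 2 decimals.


Shape: sphere
Radius r = 2 mm
Formula: V = (4/3) * pi * r^3
r^3 = 8
(4/3) * 8 = 10.666667
V = 10.666667 * pi
V = 33.51
33.51 mm^3


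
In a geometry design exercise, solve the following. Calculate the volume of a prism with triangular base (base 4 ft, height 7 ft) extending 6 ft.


Shape: triangular prism
Triangle base = 4 ft, triangle height = 7 ft, prism length L = 6 ft
Formula: V = (1/2 * b * h_tri) * L
Cross-section area = 0.5 * 4 * 7 = 14
V = 14 * 6
V = 84
84 ft^3


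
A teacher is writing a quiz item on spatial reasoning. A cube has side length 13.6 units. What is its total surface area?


Shape: cube
Side s = 13.6 units
A cube has 6 square faces.
Formula: SA = 6 * s^2
s^2 = 184.96
SA = 6 * 184.96
SA = 1109.76
1109.76 units^2


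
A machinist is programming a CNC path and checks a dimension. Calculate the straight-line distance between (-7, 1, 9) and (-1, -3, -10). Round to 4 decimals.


3D distance between two points
P1 = (-7, 1, 9), P2 = (-1, -3, -10)
Formula: d = sqrt((x2-x1)^2 + (y2-y1)^2 + (z2-z1)^2)
dx = -1 - -7 = 6
dy = -3 - 1 = -4
dz = -10 - 9 = -19
dx^2 + dy^2 + dz^2 = 36 + 16 + 361 = 413
d = sqrt(413)
d = 20.3224
20.3224 units


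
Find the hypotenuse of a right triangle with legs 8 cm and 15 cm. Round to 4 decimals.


Shape: right triangle
Legs a = 8 cm, b = 15 cm
Formula: c = sqrt(a^2 + b^2)
a^2 = 64, b^2 = 225
a^2 + b^2 = 289
c = sqrt(289)
c = 17.0
17 cm


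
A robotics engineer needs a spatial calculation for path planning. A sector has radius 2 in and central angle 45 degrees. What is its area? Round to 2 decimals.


Shape: circular sector
Radius r = 2 in, Angle = 45 degrees
Formula: A = (angle/360) * pi * r^2
r^2 = 4
Fraction of circle = 45/360
A = (45/360) * pi * 4
A = 0.5 * pi
A = 1.57
1.57 in^2


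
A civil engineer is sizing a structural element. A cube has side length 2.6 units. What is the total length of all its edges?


Shape: cube
Side s = 2.6 units
A cube has 12 edges, all equal.
Formula: total edge length = 12 * s
Total = 12 * 2.6
Total = 31.2
31.2 units


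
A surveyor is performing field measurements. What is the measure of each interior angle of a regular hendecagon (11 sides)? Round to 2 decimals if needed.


Shape: regular hendecagon (11 sides)
Formula: interior angle = (n - 2) * 180 / n
(n - 2) = 9
(n - 2) * 180 = 1620
angle = 1620 / 11
angle = 147.27
147.27 degrees


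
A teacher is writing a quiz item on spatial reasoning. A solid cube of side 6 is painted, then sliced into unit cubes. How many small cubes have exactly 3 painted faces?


Large cube: 6 x 6 x 6, cut into unit cubes.
Cubes with 3 painted faces are at the corners. A cube always has 8 corners.
Count = 8
8 unit cubes


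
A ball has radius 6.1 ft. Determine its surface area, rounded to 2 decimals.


Shape: sphere
Radius r = 6.1 ft
Formula: SA = 4 * pi * r^2
r^2 = 37.21
SA = 4 * pi * 37.21
SA = 148.84 * pi
SA = 467.59
467.59 ft^2


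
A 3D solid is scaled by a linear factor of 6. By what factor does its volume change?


Linear scale factor k = 6
Rule: under a linear scaling by k, volumes scale by k^3.
k^3 = 6 * 6 * 6
k^3 = 36 * 6
k^3 = 216
Volume scales by a factor of 216.
216 (dimensionless)


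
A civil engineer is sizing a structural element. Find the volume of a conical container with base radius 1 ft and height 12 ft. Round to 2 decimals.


Shape: cone
Radius r = 1 ft, Height h = 12 ft
Formula: V = (1/3) * pi * r^2 * h
r^2 = 1
pi * r^2 * h = pi * 1 * 12 = 12 * pi
V = 12 * pi / 3
V = 12.57
12.57 ft^3


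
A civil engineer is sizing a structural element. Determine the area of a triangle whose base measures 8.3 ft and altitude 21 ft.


Shape: triangle
Base b = 8.3 ft, Height h = 21 ft
Formula: A = (1/2) * b * h
A = 0.5 * 8.3 * 21
A = 0.5 * 174.3
A = 87.15
87.15 ft^2


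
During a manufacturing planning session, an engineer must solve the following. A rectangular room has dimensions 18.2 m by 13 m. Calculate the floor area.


Shape: rectangle
Length l = 18.2 m, Width w = 13 m
Formula: A = l * w
A = 18.2 * 13
A = 236.6
236.6 m^2


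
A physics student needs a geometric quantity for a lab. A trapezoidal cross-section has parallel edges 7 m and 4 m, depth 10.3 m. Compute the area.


Shape: trapezoid
Parallel sides a = 7 m, b = 4 m; Height h = 10.3 m
Formula: A = (a + b) * h / 2
a + b = 7 + 4 = 11
A = 11 * 10.3 / 2
A = 113.3 / 2
A = 56.65
56.65 m^2


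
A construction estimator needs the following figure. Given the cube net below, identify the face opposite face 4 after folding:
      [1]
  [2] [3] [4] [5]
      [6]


Net: cross layout. Take square 3 as the base (bottom).
Fold the four squares in the horizontal row up around 3: 2 -> left, 4 -> right, 5 wraps to the top.
Fold 1 and 6 up from 3: 1 -> back, 6 -> front.
Opposite pairs are therefore: (1, 6), (2, 4), (3, 5).
Face 4 is opposite face 2.
face 2


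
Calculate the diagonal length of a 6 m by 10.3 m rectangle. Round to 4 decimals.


Shape: rectangle (diagonal via Pythagoras)
Sides: 6 m and 10.3 m
Formula: d = sqrt(l^2 + w^2)
l^2 = 36, w^2 = 106.09
l^2 + w^2 = 142.09
d = sqrt(142.09)
d = 11.9202
11.9202 m


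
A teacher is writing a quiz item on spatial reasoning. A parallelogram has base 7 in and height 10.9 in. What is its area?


Shape: parallelogram
Base b = 7 in, Height h = 10.9 in
Formula: A = b * h
A = 7 * 10.9
A = 76.3
76.3 in^2


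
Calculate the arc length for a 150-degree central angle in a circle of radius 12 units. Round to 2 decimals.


Shape: circular arc
Radius r = 12 units, Angle = 150 degrees
Formula: L = (angle/360) * 2 * pi * r
2 * pi * r = 24 * pi
L = (150/360) * 24 * pi
L = 10 * pi
L = 31.42
31.42 units


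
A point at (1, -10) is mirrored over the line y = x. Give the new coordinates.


Transformation: reflection
Original point: (1, -10)
Rule for reflection over y = x: (x, y) -> (y, x)
Apply: (1, -10) -> (-10, 1)
(-10, 1)


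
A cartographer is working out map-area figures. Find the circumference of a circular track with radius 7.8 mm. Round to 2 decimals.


Shape: circle
Radius r = 7.8 mm
Formula: C = 2 * pi * r
C = 2 * pi * 7.8
C = 15.6 * pi
C = 49.01
49.01 mm


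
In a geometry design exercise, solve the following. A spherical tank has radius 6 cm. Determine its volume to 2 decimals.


Shape: sphere
Radius r = 6 cm
Formula: V = (4/3) * pi * r^3
r^3 = 216
(4/3) * 216 = 288
V = 288 * pi
V = 904.78
904.78 cm^3


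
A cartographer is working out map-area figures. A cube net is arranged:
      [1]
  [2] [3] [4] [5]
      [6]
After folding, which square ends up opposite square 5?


Net: cross layout. Take square 3 as the base (bottom).
Fold the four squares in the horizontal row up around 3: 2 -> left, 4 -> right, 5 wraps to the top.
Fold 1 and 6 up from 3: 1 -> back, 6 -> front.
Opposite pairs are therefore: (1, 6), (2, 4), (3, 5).
Face 5 is opposite face 3.
face 3


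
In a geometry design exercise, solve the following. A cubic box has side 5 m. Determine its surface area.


Shape: cube
Side s = 5 m
A cube has 6 square faces.
Formula: SA = 6 * s^2
s^2 = 25
SA = 6 * 25
SA = 150
150 m^2


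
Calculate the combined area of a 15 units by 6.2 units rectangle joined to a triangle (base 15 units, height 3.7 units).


Composite shape: rectangle + triangle
Rectangle area = 15 * 6.2 = 93
Triangle area = 0.5 * 15 * 3.7 = 27.75
Total = 93 + 27.75
Total = 120.75
120.75 units^2


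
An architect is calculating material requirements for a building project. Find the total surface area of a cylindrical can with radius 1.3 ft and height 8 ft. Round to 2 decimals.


Shape: closed cylinder
Radius r = 1.3 ft, Height h = 8 ft
Formula: SA = 2*pi*r^2 + 2*pi*r*h = 2*pi*r*(r + h)
r + h = 9.3
2 * r * (r + h) = 2 * 1.3 * 9.3 = 24.18
SA = 24.18 * pi
SA = 75.96
75.96 ft^2


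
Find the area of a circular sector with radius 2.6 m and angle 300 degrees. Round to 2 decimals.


Shape: circular sector
Radius r = 2.6 m, Angle = 300 degrees
Formula: A = (angle/360) * pi * r^2
r^2 = 6.76
Fraction of circle = 300/360
A = (300/360) * pi * 6.76
A = 5.633333 * pi
A = 17.7
17.7 m^2


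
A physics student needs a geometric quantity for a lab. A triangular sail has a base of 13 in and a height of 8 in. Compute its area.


Shape: triangle
Base b = 13 in, Height h = 8 in
Formula: A = (1/2) * b * h
A = 0.5 * 13 * 8
A = 0.5 * 104
A = 52
52 in^2


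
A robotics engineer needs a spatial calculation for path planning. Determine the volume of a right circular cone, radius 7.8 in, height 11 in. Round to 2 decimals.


Shape: cone
Radius r = 7.8 in, Height h = 11 in
Formula: V = (1/3) * pi * r^2 * h
r^2 = 60.84
pi * r^2 * h = pi * 60.84 * 11 = 669.24 * pi
V = 669.24 * pi / 3
V = 700.83
700.83 in^3


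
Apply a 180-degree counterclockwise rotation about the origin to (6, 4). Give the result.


Transformation: rotation about the origin
Original point: (6, 4)
Rule for 180 deg: (x, y) -> (-x, -y)
Apply: (6, 4) -> (-6, -4)
(-6, -4)


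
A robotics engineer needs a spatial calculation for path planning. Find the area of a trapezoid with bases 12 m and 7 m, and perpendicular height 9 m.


Shape: trapezoid
Parallel sides a = 12 m, b = 7 m; Height h = 9 m
Formula: A = (a + b) * h / 2
a + b = 12 + 7 = 19
A = 19 * 9 / 2
A = 171 / 2
A = 85.5
85.5 m^2


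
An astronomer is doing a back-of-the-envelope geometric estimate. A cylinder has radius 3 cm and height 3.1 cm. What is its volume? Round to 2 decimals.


Shape: cylinder
Radius r = 3 cm, Height h = 3.1 cm
Formula: V = pi * r^2 * h
r^2 = 9
V = pi * 9 * 3.1
V = 27.9 * pi
V = 87.65
87.65 cm^3


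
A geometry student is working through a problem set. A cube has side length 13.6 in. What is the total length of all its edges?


Shape: cube
Side s = 13.6 in
A cube has 12 edges, all equal.
Formula: total edge length = 12 * s
Total = 12 * 13.6
Total = 163.2
163.2 in
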